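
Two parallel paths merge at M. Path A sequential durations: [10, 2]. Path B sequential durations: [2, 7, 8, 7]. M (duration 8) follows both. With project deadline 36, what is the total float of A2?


Forward pass: ES(A2) = sum of predecessors on chain A = 10
EF = ES + duration = 10 + 2 = 12
Backward pass: LF(M) = deadline = 36; LS(M) = 36 - 8 = 28
LF(A2) = LS(M) - sum(successors on chain A) = 28 - 0 = 28
LS = LF - duration = 28 - 2 = 26
Total float = LS - ES = 26 - 10 = 16

16


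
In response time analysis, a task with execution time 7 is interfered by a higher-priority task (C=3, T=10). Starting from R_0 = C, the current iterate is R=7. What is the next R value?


R_next = C + ceil(R_prev / T_hp) * C_hp
ceil(7 / 10) = ceil(0.7) = 1
Interference = 1 * 3 = 3
R_next = 7 + 3 = 10

10


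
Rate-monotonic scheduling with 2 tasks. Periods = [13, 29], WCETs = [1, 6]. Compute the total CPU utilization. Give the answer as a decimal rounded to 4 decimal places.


Compute individual utilizations (exact fractions):
  Task 1: C/T = 1/13 (approx. 0.0769)
  Task 2: C/T = 6/29 (approx. 0.2069)
Total utilization U = 1/13 + 6/29 = 107/377
Rounded to 4 decimal places: U = 0.2838
RM (Liu & Layland) bound for 2 tasks = 0.828427; compare with U = 107/377 (approx. 0.283820)
U <= bound, so schedulable by RM sufficient condition.

0.2838


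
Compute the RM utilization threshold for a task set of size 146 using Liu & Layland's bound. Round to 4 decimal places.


Compute 2^(1/146) = 1.0047588711
Subtract 1: 1.0047588711 - 1 = 0.0047588711
Multiply by n: 146 * 0.0047588711 = 0.6947951806
Round to 4 dp: 0.6948

0.6948


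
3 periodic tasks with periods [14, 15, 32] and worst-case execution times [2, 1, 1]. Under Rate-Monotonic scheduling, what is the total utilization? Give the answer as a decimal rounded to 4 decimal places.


Compute individual utilizations (exact fractions):
  Task 1: C/T = 2/14 = 1/7 (approx. 0.1429)
  Task 2: C/T = 1/15 (approx. 0.0667)
  Task 3: C/T = 1/32 (approx. 0.0313)
Total utilization U = 1/7 + 1/15 + 1/32 = 809/3360
Rounded to 4 decimal places: U = 0.2408
RM (Liu & Layland) bound for 3 tasks = 0.779763; compare with U = 809/3360 (approx. 0.240774)
U <= bound, so schedulable by RM sufficient condition.

0.2408


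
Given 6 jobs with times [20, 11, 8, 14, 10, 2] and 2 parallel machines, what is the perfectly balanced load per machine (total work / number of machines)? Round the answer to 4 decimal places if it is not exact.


Total processing time = 20 + 11 + 8 + 14 + 10 + 2 = 65
Number of machines = 2
Ideal balanced load = 65 / 2 = 32.5

32.5


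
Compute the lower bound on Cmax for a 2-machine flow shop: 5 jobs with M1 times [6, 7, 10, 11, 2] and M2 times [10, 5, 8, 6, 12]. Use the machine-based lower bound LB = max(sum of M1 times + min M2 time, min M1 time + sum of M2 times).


LB1 = sum(M1 times) + min(M2 times) = 36 + 5 = 41
LB2 = min(M1 times) + sum(M2 times) = 2 + 41 = 43
Lower bound = max(LB1, LB2) = max(41, 43) = 43

43


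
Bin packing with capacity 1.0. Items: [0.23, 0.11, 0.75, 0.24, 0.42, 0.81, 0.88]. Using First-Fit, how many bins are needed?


Place items sequentially using First-Fit:
  Item 0.23 -> new Bin 1
  Item 0.11 -> Bin 1 (now 0.34)
  Item 0.75 -> new Bin 2
  Item 0.24 -> Bin 1 (now 0.58)
  Item 0.42 -> Bin 1 (now 1.0)
  Item 0.81 -> new Bin 3
  Item 0.88 -> new Bin 4
Total bins used = 4

4


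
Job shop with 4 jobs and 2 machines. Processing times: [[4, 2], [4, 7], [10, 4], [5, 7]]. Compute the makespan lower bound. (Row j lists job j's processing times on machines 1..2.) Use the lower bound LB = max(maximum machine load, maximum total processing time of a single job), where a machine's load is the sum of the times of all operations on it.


Machine loads:
  Machine 1: 4 + 4 + 10 + 5 = 23
  Machine 2: 2 + 7 + 4 + 7 = 20
Max machine load = 23
Job totals:
  Job 1: 6
  Job 2: 11
  Job 3: 14
  Job 4: 12
Max job total = 14
Lower bound = max(23, 14) = 23

23


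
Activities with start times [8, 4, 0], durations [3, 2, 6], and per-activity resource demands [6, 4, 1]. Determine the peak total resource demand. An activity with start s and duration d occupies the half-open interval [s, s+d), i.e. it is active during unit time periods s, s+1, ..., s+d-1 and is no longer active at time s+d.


Each activity i is active on [start_i, start_i + duration_i).
Compute total resource usage per time slot:
  t=0: active resources = [1], total = 1
  t=1: active resources = [1], total = 1
  t=2: active resources = [1], total = 1
  t=3: active resources = [1], total = 1
  t=4: active resources = [4, 1], total = 5
  t=5: active resources = [4, 1], total = 5
  t=6: active resources = [], total = 0
  t=7: active resources = [], total = 0
  t=8: active resources = [6], total = 6
  t=9: active resources = [6], total = 6
  t=10: active resources = [6], total = 6
Peak resource demand = 6

6


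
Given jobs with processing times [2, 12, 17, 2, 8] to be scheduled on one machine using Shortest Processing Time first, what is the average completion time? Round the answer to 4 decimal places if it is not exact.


Sort jobs by processing time (SPT order): [2, 2, 8, 12, 17]
Compute completion times sequentially:
  Job 1: processing = 2, completes at 2
  Job 2: processing = 2, completes at 4
  Job 3: processing = 8, completes at 12
  Job 4: processing = 12, completes at 24
  Job 5: processing = 17, completes at 41
Sum of completion times = 83
Average completion time = 83/5 = 16.6

16.6


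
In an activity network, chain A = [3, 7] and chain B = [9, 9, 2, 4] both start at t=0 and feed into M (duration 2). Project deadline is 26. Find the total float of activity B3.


Forward pass: ES(B3) = sum of predecessors on chain B = 18
EF = ES + duration = 18 + 2 = 20
Backward pass: LF(M) = deadline = 26; LS(M) = 26 - 2 = 24
LF(B3) = LS(M) - sum(successors on chain B) = 24 - 4 = 20
LS = LF - duration = 20 - 2 = 18
Total float = LS - ES = 18 - 18 = 0

0


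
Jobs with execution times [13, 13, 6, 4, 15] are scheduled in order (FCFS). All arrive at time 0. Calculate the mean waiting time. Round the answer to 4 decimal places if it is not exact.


FCFS order (as given): [13, 13, 6, 4, 15]
Waiting times:
  Job 1: wait = 0
  Job 2: wait = 13
  Job 3: wait = 26
  Job 4: wait = 32
  Job 5: wait = 36
Sum of waiting times = 107
Average waiting time = 107/5 = 21.4

21.4


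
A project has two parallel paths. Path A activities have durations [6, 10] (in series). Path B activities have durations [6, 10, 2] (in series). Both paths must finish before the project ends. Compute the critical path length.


Path A total = 6 + 10 = 16
Path B total = 6 + 10 + 2 = 18
Critical path = longest path = max(16, 18) = 18

18


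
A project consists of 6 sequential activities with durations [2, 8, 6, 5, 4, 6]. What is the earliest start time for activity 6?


Activity 6 starts after activities 1 through 5 complete.
Predecessor durations: [2, 8, 6, 5, 4]
ES = 2 + 8 + 6 + 5 + 4 = 25

25


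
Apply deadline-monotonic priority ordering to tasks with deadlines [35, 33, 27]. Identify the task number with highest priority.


Sort tasks by relative deadline (ascending):
  Task 3: deadline = 27
  Task 2: deadline = 33
  Task 1: deadline = 35
Priority order (highest first): [3, 2, 1]
Highest priority task = 3

3


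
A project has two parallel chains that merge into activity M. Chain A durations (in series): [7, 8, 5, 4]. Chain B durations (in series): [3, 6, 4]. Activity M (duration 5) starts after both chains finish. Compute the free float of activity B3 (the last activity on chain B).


ES(B3) = sum of predecessors on chain B = 9
EF(B3) = ES + duration = 9 + 4 = 13
Successor of B3 is M. ES(M) = max(sum(A), sum(B)) = max(24, 13) = 24
Free float = ES(successor) - EF(current) = 24 - 13 = 11

11


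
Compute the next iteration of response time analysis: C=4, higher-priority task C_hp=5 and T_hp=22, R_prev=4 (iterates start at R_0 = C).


R_next = C + ceil(R_prev / T_hp) * C_hp
ceil(4 / 22) = ceil(0.1818) = 1
Interference = 1 * 5 = 5
R_next = 4 + 5 = 9

9


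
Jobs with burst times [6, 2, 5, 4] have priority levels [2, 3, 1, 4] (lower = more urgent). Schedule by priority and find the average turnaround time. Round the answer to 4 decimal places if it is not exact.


Sort by priority (ascending = highest first):
Order: [(1, 5), (2, 6), (3, 2), (4, 4)]
Completion times:
  Priority 1, burst=5, C=5
  Priority 2, burst=6, C=11
  Priority 3, burst=2, C=13
  Priority 4, burst=4, C=17
Average turnaround = 46/4 = 11.5

11.5


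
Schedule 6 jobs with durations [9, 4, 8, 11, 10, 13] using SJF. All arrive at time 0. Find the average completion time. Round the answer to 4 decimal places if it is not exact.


SJF order (ascending): [4, 8, 9, 10, 11, 13]
Completion times:
  Job 1: burst=4, C=4
  Job 2: burst=8, C=12
  Job 3: burst=9, C=21
  Job 4: burst=10, C=31
  Job 5: burst=11, C=42
  Job 6: burst=13, C=55
Average completion = 165/6 = 27.5

27.5


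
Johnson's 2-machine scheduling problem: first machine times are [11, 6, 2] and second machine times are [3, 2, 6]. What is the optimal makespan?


Apply Johnson's rule:
  Group 1 (a <= b): [(3, 2, 6)]
  Group 2 (a > b): [(1, 11, 3), (2, 6, 2)]
Optimal job order: [3, 1, 2]
Schedule:
  Job 3: M1 done at 2, M2 done at 8
  Job 1: M1 done at 13, M2 done at 16
  Job 2: M1 done at 19, M2 done at 21
Makespan = 21

21


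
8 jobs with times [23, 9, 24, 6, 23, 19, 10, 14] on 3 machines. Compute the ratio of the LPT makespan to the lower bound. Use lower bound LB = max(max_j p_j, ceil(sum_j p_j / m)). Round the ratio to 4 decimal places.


LPT order: [24, 23, 23, 19, 14, 10, 9, 6]
Machine loads after assignment: [43, 42, 43]
LPT makespan = 43
Lower bound = max(max_job, ceil(total/3)) = max(24, 43) = 43
Ratio = 43 / 43 = 1.0

1.0


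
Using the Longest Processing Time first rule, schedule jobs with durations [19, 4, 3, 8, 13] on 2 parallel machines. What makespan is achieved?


Sort jobs in decreasing order (LPT): [19, 13, 8, 4, 3]
Assign each job to the least loaded machine:
  Machine 1: jobs [19, 4], load = 23
  Machine 2: jobs [13, 8, 3], load = 24
Makespan = max load = 24

24


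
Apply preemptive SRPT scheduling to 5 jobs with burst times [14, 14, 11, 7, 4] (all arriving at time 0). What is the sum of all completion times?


Since all jobs arrive at t=0, SRPT equals SPT ordering.
SPT order: [4, 7, 11, 14, 14]
Completion times:
  Job 1: p=4, C=4
  Job 2: p=7, C=11
  Job 3: p=11, C=22
  Job 4: p=14, C=36
  Job 5: p=14, C=50
Total completion time = 4 + 11 + 22 + 36 + 50 = 123

123


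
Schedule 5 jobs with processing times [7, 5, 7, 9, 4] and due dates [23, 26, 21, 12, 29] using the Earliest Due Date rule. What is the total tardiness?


Sort by due date (EDD order): [(9, 12), (7, 21), (7, 23), (5, 26), (4, 29)]
Compute completion times and tardiness:
  Job 1: p=9, d=12, C=9, tardiness=max(0,9-12)=0
  Job 2: p=7, d=21, C=16, tardiness=max(0,16-21)=0
  Job 3: p=7, d=23, C=23, tardiness=max(0,23-23)=0
  Job 4: p=5, d=26, C=28, tardiness=max(0,28-26)=2
  Job 5: p=4, d=29, C=32, tardiness=max(0,32-29)=3
Total tardiness = 5

5


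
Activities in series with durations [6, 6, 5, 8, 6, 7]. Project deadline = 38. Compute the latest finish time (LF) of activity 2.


LF(activity 2) = deadline - sum of successor durations
Successors: activities 3 through 6 with durations [5, 8, 6, 7]
Sum of successor durations = 26
LF = 38 - 26 = 12

12


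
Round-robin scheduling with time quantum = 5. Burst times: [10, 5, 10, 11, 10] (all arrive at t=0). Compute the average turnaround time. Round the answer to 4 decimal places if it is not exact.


Time quantum = 5
Execution trace:
  J1 runs 5 units, time = 5
  J2 runs 5 units, time = 10
  J3 runs 5 units, time = 15
  J4 runs 5 units, time = 20
  J5 runs 5 units, time = 25
  J1 runs 5 units, time = 30
  J3 runs 5 units, time = 35
  J4 runs 5 units, time = 40
  J5 runs 5 units, time = 45
  J4 runs 1 units, time = 46
Finish times: [30, 10, 35, 46, 45]
Average turnaround = 166/5 = 33.2

33.2


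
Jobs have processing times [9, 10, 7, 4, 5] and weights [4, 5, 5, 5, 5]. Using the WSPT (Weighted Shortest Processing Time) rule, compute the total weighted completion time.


Compute p/w ratios and sort ascending (WSPT): [(4, 5), (5, 5), (7, 5), (10, 5), (9, 4)]
Compute weighted completion times:
  Job (p=4,w=5): C=4, w*C=5*4=20
  Job (p=5,w=5): C=9, w*C=5*9=45
  Job (p=7,w=5): C=16, w*C=5*16=80
  Job (p=10,w=5): C=26, w*C=5*26=130
  Job (p=9,w=4): C=35, w*C=4*35=140
Total weighted completion time = 415

415


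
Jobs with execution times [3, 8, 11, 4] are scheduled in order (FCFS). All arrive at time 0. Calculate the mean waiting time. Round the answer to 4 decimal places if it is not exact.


FCFS order (as given): [3, 8, 11, 4]
Waiting times:
  Job 1: wait = 0
  Job 2: wait = 3
  Job 3: wait = 11
  Job 4: wait = 22
Sum of waiting times = 36
Average waiting time = 36/4 = 9.0

9.0


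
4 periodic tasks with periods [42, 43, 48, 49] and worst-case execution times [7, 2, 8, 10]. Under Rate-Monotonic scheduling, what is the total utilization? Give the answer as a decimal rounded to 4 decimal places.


Compute individual utilizations (exact fractions):
  Task 1: C/T = 7/42 = 1/6 (approx. 0.1667)
  Task 2: C/T = 2/43 (approx. 0.0465)
  Task 3: C/T = 8/48 = 1/6 (approx. 0.1667)
  Task 4: C/T = 10/49 (approx. 0.2041)
Total utilization U = 1/6 + 2/43 + 1/6 + 10/49 = 3691/6321
Rounded to 4 decimal places: U = 0.5839
RM (Liu & Layland) bound for 4 tasks = 0.756828; compare with U = 3691/6321 (approx. 0.583927)
U <= bound, so schedulable by RM sufficient condition.

0.5839


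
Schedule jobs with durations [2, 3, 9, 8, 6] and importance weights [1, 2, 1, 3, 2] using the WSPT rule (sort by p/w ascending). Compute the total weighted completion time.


Compute p/w ratios and sort ascending (WSPT): [(3, 2), (2, 1), (8, 3), (6, 2), (9, 1)]
Compute weighted completion times:
  Job (p=3,w=2): C=3, w*C=2*3=6
  Job (p=2,w=1): C=5, w*C=1*5=5
  Job (p=8,w=3): C=13, w*C=3*13=39
  Job (p=6,w=2): C=19, w*C=2*19=38
  Job (p=9,w=1): C=28, w*C=1*28=28
Total weighted completion time = 116

116


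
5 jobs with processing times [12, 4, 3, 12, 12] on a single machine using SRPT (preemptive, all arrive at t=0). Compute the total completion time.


Since all jobs arrive at t=0, SRPT equals SPT ordering.
SPT order: [3, 4, 12, 12, 12]
Completion times:
  Job 1: p=3, C=3
  Job 2: p=4, C=7
  Job 3: p=12, C=19
  Job 4: p=12, C=31
  Job 5: p=12, C=43
Total completion time = 3 + 7 + 19 + 31 + 43 = 103

103


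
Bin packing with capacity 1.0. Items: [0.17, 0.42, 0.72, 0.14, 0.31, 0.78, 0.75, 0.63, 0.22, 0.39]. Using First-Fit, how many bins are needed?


Place items sequentially using First-Fit:
  Item 0.17 -> new Bin 1
  Item 0.42 -> Bin 1 (now 0.59)
  Item 0.72 -> new Bin 2
  Item 0.14 -> Bin 1 (now 0.73)
  Item 0.31 -> new Bin 3
  Item 0.78 -> new Bin 4
  Item 0.75 -> new Bin 5
  Item 0.63 -> Bin 3 (now 0.94)
  Item 0.22 -> Bin 1 (now 0.95)
  Item 0.39 -> new Bin 6
Total bins used = 6

6


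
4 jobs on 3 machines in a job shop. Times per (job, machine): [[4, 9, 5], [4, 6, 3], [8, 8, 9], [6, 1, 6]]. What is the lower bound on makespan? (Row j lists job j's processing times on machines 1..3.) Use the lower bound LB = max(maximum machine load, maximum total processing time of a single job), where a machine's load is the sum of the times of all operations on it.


Machine loads:
  Machine 1: 4 + 4 + 8 + 6 = 22
  Machine 2: 9 + 6 + 8 + 1 = 24
  Machine 3: 5 + 3 + 9 + 6 = 23
Max machine load = 24
Job totals:
  Job 1: 18
  Job 2: 13
  Job 3: 25
  Job 4: 13
Max job total = 25
Lower bound = max(24, 25) = 25

25


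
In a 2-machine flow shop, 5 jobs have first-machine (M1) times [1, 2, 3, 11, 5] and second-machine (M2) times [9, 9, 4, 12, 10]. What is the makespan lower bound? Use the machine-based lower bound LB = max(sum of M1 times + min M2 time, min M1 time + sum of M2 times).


LB1 = sum(M1 times) + min(M2 times) = 22 + 4 = 26
LB2 = min(M1 times) + sum(M2 times) = 1 + 44 = 45
Lower bound = max(LB1, LB2) = max(26, 45) = 45

45


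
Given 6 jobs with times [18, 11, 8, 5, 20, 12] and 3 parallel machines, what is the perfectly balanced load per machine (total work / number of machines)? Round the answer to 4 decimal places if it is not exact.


Total processing time = 18 + 11 + 8 + 5 + 20 + 12 = 74
Number of machines = 3
Ideal balanced load = 74 / 3 = 24.6667

24.6667


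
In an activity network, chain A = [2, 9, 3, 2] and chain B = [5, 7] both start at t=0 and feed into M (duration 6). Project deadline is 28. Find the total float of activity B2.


Forward pass: ES(B2) = sum of predecessors on chain B = 5
EF = ES + duration = 5 + 7 = 12
Backward pass: LF(M) = deadline = 28; LS(M) = 28 - 6 = 22
LF(B2) = LS(M) - sum(successors on chain B) = 22 - 0 = 22
LS = LF - duration = 22 - 7 = 15
Total float = LS - ES = 15 - 5 = 10

10


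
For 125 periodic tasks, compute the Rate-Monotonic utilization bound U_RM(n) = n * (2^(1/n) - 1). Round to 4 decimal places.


Compute 2^(1/125) = 1.0055605804
Subtract 1: 1.0055605804 - 1 = 0.0055605804
Multiply by n: 125 * 0.0055605804 = 0.6950725500
Round to 4 dp: 0.6951

0.6951


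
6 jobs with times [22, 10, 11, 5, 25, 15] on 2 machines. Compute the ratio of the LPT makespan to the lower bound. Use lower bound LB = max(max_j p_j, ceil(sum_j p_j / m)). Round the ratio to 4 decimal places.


LPT order: [25, 22, 15, 11, 10, 5]
Machine loads after assignment: [46, 42]
LPT makespan = 46
Lower bound = max(max_job, ceil(total/2)) = max(25, 44) = 44
Ratio = 46 / 44 = 1.0455

1.0455


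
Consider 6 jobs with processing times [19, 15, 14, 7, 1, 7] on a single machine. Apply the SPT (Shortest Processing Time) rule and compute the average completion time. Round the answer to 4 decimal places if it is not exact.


Sort jobs by processing time (SPT order): [1, 7, 7, 14, 15, 19]
Compute completion times sequentially:
  Job 1: processing = 1, completes at 1
  Job 2: processing = 7, completes at 8
  Job 3: processing = 7, completes at 15
  Job 4: processing = 14, completes at 29
  Job 5: processing = 15, completes at 44
  Job 6: processing = 19, completes at 63
Sum of completion times = 160
Average completion time = 160/6 = 26.6667

26.6667


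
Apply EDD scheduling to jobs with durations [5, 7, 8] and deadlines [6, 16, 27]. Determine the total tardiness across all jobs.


Sort by due date (EDD order): [(5, 6), (7, 16), (8, 27)]
Compute completion times and tardiness:
  Job 1: p=5, d=6, C=5, tardiness=max(0,5-6)=0
  Job 2: p=7, d=16, C=12, tardiness=max(0,12-16)=0
  Job 3: p=8, d=27, C=20, tardiness=max(0,20-27)=0
Total tardiness = 0

0


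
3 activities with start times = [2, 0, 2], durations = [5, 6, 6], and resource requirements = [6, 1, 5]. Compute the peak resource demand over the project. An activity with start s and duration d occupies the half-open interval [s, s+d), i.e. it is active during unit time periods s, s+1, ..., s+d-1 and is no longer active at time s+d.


Each activity i is active on [start_i, start_i + duration_i).
Compute total resource usage per time slot:
  t=0: active resources = [1], total = 1
  t=1: active resources = [1], total = 1
  t=2: active resources = [6, 1, 5], total = 12
  t=3: active resources = [6, 1, 5], total = 12
  t=4: active resources = [6, 1, 5], total = 12
  t=5: active resources = [6, 1, 5], total = 12
  t=6: active resources = [6, 5], total = 11
  t=7: active resources = [5], total = 5
Peak resource demand = 12

12


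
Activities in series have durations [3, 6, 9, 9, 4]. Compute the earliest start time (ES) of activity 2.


Activity 2 starts after activities 1 through 1 complete.
Predecessor durations: [3]
ES = 3 = 3

3


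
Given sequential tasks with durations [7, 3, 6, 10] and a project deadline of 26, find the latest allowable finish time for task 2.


LF(activity 2) = deadline - sum of successor durations
Successors: activities 3 through 4 with durations [6, 10]
Sum of successor durations = 16
LF = 26 - 16 = 10

10


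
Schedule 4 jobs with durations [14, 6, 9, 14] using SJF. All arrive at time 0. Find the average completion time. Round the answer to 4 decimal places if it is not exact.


SJF order (ascending): [6, 9, 14, 14]
Completion times:
  Job 1: burst=6, C=6
  Job 2: burst=9, C=15
  Job 3: burst=14, C=29
  Job 4: burst=14, C=43
Average completion = 93/4 = 23.25

23.25


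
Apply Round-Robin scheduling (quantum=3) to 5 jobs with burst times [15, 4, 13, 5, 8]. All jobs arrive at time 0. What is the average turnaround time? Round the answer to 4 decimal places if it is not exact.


Time quantum = 3
Execution trace:
  J1 runs 3 units, time = 3
  J2 runs 3 units, time = 6
  J3 runs 3 units, time = 9
  J4 runs 3 units, time = 12
  J5 runs 3 units, time = 15
  J1 runs 3 units, time = 18
  J2 runs 1 units, time = 19
  J3 runs 3 units, time = 22
  J4 runs 2 units, time = 24
  J5 runs 3 units, time = 27
  J1 runs 3 units, time = 30
  J3 runs 3 units, time = 33
  J5 runs 2 units, time = 35
  J1 runs 3 units, time = 38
  J3 runs 3 units, time = 41
  J1 runs 3 units, time = 44
  J3 runs 1 units, time = 45
Finish times: [44, 19, 45, 24, 35]
Average turnaround = 167/5 = 33.4

33.4


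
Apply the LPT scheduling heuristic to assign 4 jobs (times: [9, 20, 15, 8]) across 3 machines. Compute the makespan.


Sort jobs in decreasing order (LPT): [20, 15, 9, 8]
Assign each job to the least loaded machine:
  Machine 1: jobs [20], load = 20
  Machine 2: jobs [15], load = 15
  Machine 3: jobs [9, 8], load = 17
Makespan = max load = 20

20


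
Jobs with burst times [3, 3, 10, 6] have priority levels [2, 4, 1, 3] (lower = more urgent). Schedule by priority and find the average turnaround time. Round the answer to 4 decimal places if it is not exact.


Sort by priority (ascending = highest first):
Order: [(1, 10), (2, 3), (3, 6), (4, 3)]
Completion times:
  Priority 1, burst=10, C=10
  Priority 2, burst=3, C=13
  Priority 3, burst=6, C=19
  Priority 4, burst=3, C=22
Average turnaround = 64/4 = 16.0

16.0


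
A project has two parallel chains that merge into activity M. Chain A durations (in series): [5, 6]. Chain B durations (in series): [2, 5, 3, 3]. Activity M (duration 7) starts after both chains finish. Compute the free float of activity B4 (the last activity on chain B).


ES(B4) = sum of predecessors on chain B = 10
EF(B4) = ES + duration = 10 + 3 = 13
Successor of B4 is M. ES(M) = max(sum(A), sum(B)) = max(11, 13) = 13
Free float = ES(successor) - EF(current) = 13 - 13 = 0

0


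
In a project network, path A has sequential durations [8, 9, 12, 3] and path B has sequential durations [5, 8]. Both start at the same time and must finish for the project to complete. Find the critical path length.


Path A total = 8 + 9 + 12 + 3 = 32
Path B total = 5 + 8 = 13
Critical path = longest path = max(32, 13) = 32

32


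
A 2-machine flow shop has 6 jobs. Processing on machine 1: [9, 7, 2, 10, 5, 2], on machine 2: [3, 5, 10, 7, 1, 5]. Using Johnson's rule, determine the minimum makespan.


Apply Johnson's rule:
  Group 1 (a <= b): [(3, 2, 10), (6, 2, 5)]
  Group 2 (a > b): [(4, 10, 7), (2, 7, 5), (1, 9, 3), (5, 5, 1)]
Optimal job order: [3, 6, 4, 2, 1, 5]
Schedule:
  Job 3: M1 done at 2, M2 done at 12
  Job 6: M1 done at 4, M2 done at 17
  Job 4: M1 done at 14, M2 done at 24
  Job 2: M1 done at 21, M2 done at 29
  Job 1: M1 done at 30, M2 done at 33
  Job 5: M1 done at 35, M2 done at 36
Makespan = 36

36


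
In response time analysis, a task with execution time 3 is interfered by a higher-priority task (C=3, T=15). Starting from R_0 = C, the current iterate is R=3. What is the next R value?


R_next = C + ceil(R_prev / T_hp) * C_hp
ceil(3 / 15) = ceil(0.2) = 1
Interference = 1 * 3 = 3
R_next = 3 + 3 = 6

6


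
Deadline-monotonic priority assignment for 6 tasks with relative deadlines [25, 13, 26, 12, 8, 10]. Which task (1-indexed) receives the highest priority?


Sort tasks by relative deadline (ascending):
  Task 5: deadline = 8
  Task 6: deadline = 10
  Task 4: deadline = 12
  Task 2: deadline = 13
  Task 1: deadline = 25
  Task 3: deadline = 26
Priority order (highest first): [5, 6, 4, 2, 1, 3]
Highest priority task = 5

5


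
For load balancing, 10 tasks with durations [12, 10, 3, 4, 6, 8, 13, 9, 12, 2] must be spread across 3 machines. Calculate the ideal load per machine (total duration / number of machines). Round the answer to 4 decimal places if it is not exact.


Total processing time = 12 + 10 + 3 + 4 + 6 + 8 + 13 + 9 + 12 + 2 = 79
Number of machines = 3
Ideal balanced load = 79 / 3 = 26.3333

26.3333


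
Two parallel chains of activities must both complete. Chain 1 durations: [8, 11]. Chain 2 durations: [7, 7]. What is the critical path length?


Path A total = 8 + 11 = 19
Path B total = 7 + 7 = 14
Critical path = longest path = max(19, 14) = 19

19


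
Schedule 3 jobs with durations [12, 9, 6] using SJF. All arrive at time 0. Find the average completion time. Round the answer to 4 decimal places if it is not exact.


SJF order (ascending): [6, 9, 12]
Completion times:
  Job 1: burst=6, C=6
  Job 2: burst=9, C=15
  Job 3: burst=12, C=27
Average completion = 48/3 = 16.0

16.0


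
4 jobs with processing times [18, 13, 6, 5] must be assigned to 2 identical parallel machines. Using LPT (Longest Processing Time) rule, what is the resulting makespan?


Sort jobs in decreasing order (LPT): [18, 13, 6, 5]
Assign each job to the least loaded machine:
  Machine 1: jobs [18, 5], load = 23
  Machine 2: jobs [13, 6], load = 19
Makespan = max load = 23

23


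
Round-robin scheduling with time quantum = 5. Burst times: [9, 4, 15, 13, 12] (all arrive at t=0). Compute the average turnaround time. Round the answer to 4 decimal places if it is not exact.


Time quantum = 5
Execution trace:
  J1 runs 5 units, time = 5
  J2 runs 4 units, time = 9
  J3 runs 5 units, time = 14
  J4 runs 5 units, time = 19
  J5 runs 5 units, time = 24
  J1 runs 4 units, time = 28
  J3 runs 5 units, time = 33
  J4 runs 5 units, time = 38
  J5 runs 5 units, time = 43
  J3 runs 5 units, time = 48
  J4 runs 3 units, time = 51
  J5 runs 2 units, time = 53
Finish times: [28, 9, 48, 51, 53]
Average turnaround = 189/5 = 37.8

37.8


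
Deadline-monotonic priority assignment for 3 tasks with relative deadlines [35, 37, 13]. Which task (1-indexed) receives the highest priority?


Sort tasks by relative deadline (ascending):
  Task 3: deadline = 13
  Task 1: deadline = 35
  Task 2: deadline = 37
Priority order (highest first): [3, 1, 2]
Highest priority task = 3

3


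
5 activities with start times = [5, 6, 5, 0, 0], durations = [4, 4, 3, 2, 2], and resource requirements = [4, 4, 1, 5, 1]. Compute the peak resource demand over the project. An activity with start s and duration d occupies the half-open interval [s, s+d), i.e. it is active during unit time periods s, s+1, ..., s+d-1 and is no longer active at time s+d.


Each activity i is active on [start_i, start_i + duration_i).
Compute total resource usage per time slot:
  t=0: active resources = [5, 1], total = 6
  t=1: active resources = [5, 1], total = 6
  t=2: active resources = [], total = 0
  t=3: active resources = [], total = 0
  t=4: active resources = [], total = 0
  t=5: active resources = [4, 1], total = 5
  t=6: active resources = [4, 4, 1], total = 9
  t=7: active resources = [4, 4, 1], total = 9
  t=8: active resources = [4, 4], total = 8
  t=9: active resources = [4], total = 4
Peak resource demand = 9

9


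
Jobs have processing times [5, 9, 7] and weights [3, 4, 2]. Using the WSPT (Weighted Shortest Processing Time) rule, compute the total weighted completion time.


Compute p/w ratios and sort ascending (WSPT): [(5, 3), (9, 4), (7, 2)]
Compute weighted completion times:
  Job (p=5,w=3): C=5, w*C=3*5=15
  Job (p=9,w=4): C=14, w*C=4*14=56
  Job (p=7,w=2): C=21, w*C=2*21=42
Total weighted completion time = 113

113


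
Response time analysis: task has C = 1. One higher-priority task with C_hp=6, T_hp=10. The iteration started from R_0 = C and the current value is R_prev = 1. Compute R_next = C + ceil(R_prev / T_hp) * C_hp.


R_next = C + ceil(R_prev / T_hp) * C_hp
ceil(1 / 10) = ceil(0.1) = 1
Interference = 1 * 6 = 6
R_next = 1 + 6 = 7

7


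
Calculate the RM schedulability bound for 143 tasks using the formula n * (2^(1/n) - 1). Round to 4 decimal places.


Compute 2^(1/143) = 1.0048589497
Subtract 1: 1.0048589497 - 1 = 0.0048589497
Multiply by n: 143 * 0.0048589497 = 0.6948298071
Round to 4 dp: 0.6948

0.6948


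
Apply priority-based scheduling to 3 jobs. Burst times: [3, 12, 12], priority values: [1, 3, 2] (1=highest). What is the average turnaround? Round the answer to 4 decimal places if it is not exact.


Sort by priority (ascending = highest first):
Order: [(1, 3), (2, 12), (3, 12)]
Completion times:
  Priority 1, burst=3, C=3
  Priority 2, burst=12, C=15
  Priority 3, burst=12, C=27
Average turnaround = 45/3 = 15.0

15.0


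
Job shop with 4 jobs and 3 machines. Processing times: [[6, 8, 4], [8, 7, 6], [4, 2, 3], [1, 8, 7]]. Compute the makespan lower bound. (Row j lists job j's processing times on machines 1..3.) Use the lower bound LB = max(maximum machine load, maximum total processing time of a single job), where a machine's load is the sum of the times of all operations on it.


Machine loads:
  Machine 1: 6 + 8 + 4 + 1 = 19
  Machine 2: 8 + 7 + 2 + 8 = 25
  Machine 3: 4 + 6 + 3 + 7 = 20
Max machine load = 25
Job totals:
  Job 1: 18
  Job 2: 21
  Job 3: 9
  Job 4: 16
Max job total = 21
Lower bound = max(25, 21) = 25

25


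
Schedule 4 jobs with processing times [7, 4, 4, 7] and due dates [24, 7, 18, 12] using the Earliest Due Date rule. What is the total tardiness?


Sort by due date (EDD order): [(4, 7), (7, 12), (4, 18), (7, 24)]
Compute completion times and tardiness:
  Job 1: p=4, d=7, C=4, tardiness=max(0,4-7)=0
  Job 2: p=7, d=12, C=11, tardiness=max(0,11-12)=0
  Job 3: p=4, d=18, C=15, tardiness=max(0,15-18)=0
  Job 4: p=7, d=24, C=22, tardiness=max(0,22-24)=0
Total tardiness = 0

0


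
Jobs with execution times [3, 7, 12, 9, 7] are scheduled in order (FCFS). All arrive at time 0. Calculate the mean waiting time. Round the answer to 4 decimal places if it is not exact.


FCFS order (as given): [3, 7, 12, 9, 7]
Waiting times:
  Job 1: wait = 0
  Job 2: wait = 3
  Job 3: wait = 10
  Job 4: wait = 22
  Job 5: wait = 31
Sum of waiting times = 66
Average waiting time = 66/5 = 13.2

13.2


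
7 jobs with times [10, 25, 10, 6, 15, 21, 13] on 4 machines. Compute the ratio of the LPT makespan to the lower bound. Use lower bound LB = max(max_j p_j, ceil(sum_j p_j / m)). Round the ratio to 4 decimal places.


LPT order: [25, 21, 15, 13, 10, 10, 6]
Machine loads after assignment: [25, 27, 25, 23]
LPT makespan = 27
Lower bound = max(max_job, ceil(total/4)) = max(25, 25) = 25
Ratio = 27 / 25 = 1.08

1.08


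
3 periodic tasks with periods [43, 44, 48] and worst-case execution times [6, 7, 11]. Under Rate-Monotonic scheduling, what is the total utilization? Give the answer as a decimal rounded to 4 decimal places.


Compute individual utilizations (exact fractions):
  Task 1: C/T = 6/43 (approx. 0.1395)
  Task 2: C/T = 7/44 (approx. 0.1591)
  Task 3: C/T = 11/48 (approx. 0.2292)
Total utilization U = 6/43 + 7/44 + 11/48 = 11983/22704
Rounded to 4 decimal places: U = 0.5278
RM (Liu & Layland) bound for 3 tasks = 0.779763; compare with U = 11983/22704 (approx. 0.527792)
U <= bound, so schedulable by RM sufficient condition.

0.5278


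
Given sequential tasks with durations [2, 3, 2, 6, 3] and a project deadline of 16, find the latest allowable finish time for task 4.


LF(activity 4) = deadline - sum of successor durations
Successors: activities 5 through 5 with durations [3]
Sum of successor durations = 3
LF = 16 - 3 = 13

13


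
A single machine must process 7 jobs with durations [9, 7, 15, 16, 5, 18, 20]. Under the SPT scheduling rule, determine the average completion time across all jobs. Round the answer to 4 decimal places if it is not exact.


Sort jobs by processing time (SPT order): [5, 7, 9, 15, 16, 18, 20]
Compute completion times sequentially:
  Job 1: processing = 5, completes at 5
  Job 2: processing = 7, completes at 12
  Job 3: processing = 9, completes at 21
  Job 4: processing = 15, completes at 36
  Job 5: processing = 16, completes at 52
  Job 6: processing = 18, completes at 70
  Job 7: processing = 20, completes at 90
Sum of completion times = 286
Average completion time = 286/7 = 40.8571

40.8571


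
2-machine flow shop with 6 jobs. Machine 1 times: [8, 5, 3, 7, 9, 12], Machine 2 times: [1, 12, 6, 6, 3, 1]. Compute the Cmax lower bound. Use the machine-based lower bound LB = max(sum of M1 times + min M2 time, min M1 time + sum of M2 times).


LB1 = sum(M1 times) + min(M2 times) = 44 + 1 = 45
LB2 = min(M1 times) + sum(M2 times) = 3 + 29 = 32
Lower bound = max(LB1, LB2) = max(45, 32) = 45

45


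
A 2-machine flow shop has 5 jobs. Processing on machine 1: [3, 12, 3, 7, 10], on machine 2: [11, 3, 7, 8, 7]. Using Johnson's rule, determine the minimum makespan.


Apply Johnson's rule:
  Group 1 (a <= b): [(1, 3, 11), (3, 3, 7), (4, 7, 8)]
  Group 2 (a > b): [(5, 10, 7), (2, 12, 3)]
Optimal job order: [1, 3, 4, 5, 2]
Schedule:
  Job 1: M1 done at 3, M2 done at 14
  Job 3: M1 done at 6, M2 done at 21
  Job 4: M1 done at 13, M2 done at 29
  Job 5: M1 done at 23, M2 done at 36
  Job 2: M1 done at 35, M2 done at 39
Makespan = 39

39


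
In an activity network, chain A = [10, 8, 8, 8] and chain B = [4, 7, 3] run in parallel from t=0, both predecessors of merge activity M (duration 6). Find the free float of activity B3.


ES(B3) = sum of predecessors on chain B = 11
EF(B3) = ES + duration = 11 + 3 = 14
Successor of B3 is M. ES(M) = max(sum(A), sum(B)) = max(34, 14) = 34
Free float = ES(successor) - EF(current) = 34 - 14 = 20

20


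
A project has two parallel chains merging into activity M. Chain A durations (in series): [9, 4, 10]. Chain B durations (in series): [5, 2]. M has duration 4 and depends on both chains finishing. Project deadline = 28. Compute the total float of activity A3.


Forward pass: ES(A3) = sum of predecessors on chain A = 13
EF = ES + duration = 13 + 10 = 23
Backward pass: LF(M) = deadline = 28; LS(M) = 28 - 4 = 24
LF(A3) = LS(M) - sum(successors on chain A) = 24 - 0 = 24
LS = LF - duration = 24 - 10 = 14
Total float = LS - ES = 14 - 13 = 1

1


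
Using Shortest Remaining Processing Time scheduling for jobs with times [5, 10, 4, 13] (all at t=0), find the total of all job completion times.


Since all jobs arrive at t=0, SRPT equals SPT ordering.
SPT order: [4, 5, 10, 13]
Completion times:
  Job 1: p=4, C=4
  Job 2: p=5, C=9
  Job 3: p=10, C=19
  Job 4: p=13, C=32
Total completion time = 4 + 9 + 19 + 32 = 64

64


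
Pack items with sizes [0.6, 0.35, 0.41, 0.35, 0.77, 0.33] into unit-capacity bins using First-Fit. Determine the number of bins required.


Place items sequentially using First-Fit:
  Item 0.6 -> new Bin 1
  Item 0.35 -> Bin 1 (now 0.95)
  Item 0.41 -> new Bin 2
  Item 0.35 -> Bin 2 (now 0.76)
  Item 0.77 -> new Bin 3
  Item 0.33 -> new Bin 4
Total bins used = 4

4


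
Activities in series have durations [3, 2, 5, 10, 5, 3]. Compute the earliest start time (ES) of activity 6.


Activity 6 starts after activities 1 through 5 complete.
Predecessor durations: [3, 2, 5, 10, 5]
ES = 3 + 2 + 5 + 10 + 5 = 25

25


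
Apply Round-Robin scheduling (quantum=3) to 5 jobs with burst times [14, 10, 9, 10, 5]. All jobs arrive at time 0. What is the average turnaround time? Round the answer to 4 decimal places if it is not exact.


Time quantum = 3
Execution trace:
  J1 runs 3 units, time = 3
  J2 runs 3 units, time = 6
  J3 runs 3 units, time = 9
  J4 runs 3 units, time = 12
  J5 runs 3 units, time = 15
  J1 runs 3 units, time = 18
  J2 runs 3 units, time = 21
  J3 runs 3 units, time = 24
  J4 runs 3 units, time = 27
  J5 runs 2 units, time = 29
  J1 runs 3 units, time = 32
  J2 runs 3 units, time = 35
  J3 runs 3 units, time = 38
  J4 runs 3 units, time = 41
  J1 runs 3 units, time = 44
  J2 runs 1 units, time = 45
  J4 runs 1 units, time = 46
  J1 runs 2 units, time = 48
Finish times: [48, 45, 38, 46, 29]
Average turnaround = 206/5 = 41.2

41.2


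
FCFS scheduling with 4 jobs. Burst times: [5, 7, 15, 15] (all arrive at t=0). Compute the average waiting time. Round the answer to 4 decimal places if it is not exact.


FCFS order (as given): [5, 7, 15, 15]
Waiting times:
  Job 1: wait = 0
  Job 2: wait = 5
  Job 3: wait = 12
  Job 4: wait = 27
Sum of waiting times = 44
Average waiting time = 44/4 = 11.0

11.0


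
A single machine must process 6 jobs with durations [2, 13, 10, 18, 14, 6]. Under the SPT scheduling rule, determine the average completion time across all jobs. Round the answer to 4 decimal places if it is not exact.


Sort jobs by processing time (SPT order): [2, 6, 10, 13, 14, 18]
Compute completion times sequentially:
  Job 1: processing = 2, completes at 2
  Job 2: processing = 6, completes at 8
  Job 3: processing = 10, completes at 18
  Job 4: processing = 13, completes at 31
  Job 5: processing = 14, completes at 45
  Job 6: processing = 18, completes at 63
Sum of completion times = 167
Average completion time = 167/6 = 27.8333

27.8333


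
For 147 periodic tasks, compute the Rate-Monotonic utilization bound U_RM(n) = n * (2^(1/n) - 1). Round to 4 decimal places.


Compute 2^(1/147) = 1.0047264214
Subtract 1: 1.0047264214 - 1 = 0.0047264214
Multiply by n: 147 * 0.0047264214 = 0.6947839458
Round to 4 dp: 0.6948

0.6948


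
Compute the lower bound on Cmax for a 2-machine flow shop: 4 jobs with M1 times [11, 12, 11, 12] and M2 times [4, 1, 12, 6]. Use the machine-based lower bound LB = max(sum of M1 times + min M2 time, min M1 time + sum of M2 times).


LB1 = sum(M1 times) + min(M2 times) = 46 + 1 = 47
LB2 = min(M1 times) + sum(M2 times) = 11 + 23 = 34
Lower bound = max(LB1, LB2) = max(47, 34) = 47

47


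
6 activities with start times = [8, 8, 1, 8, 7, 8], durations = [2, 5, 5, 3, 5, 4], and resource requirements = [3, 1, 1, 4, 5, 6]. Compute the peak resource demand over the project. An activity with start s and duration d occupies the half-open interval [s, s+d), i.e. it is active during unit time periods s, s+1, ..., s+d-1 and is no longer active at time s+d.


Each activity i is active on [start_i, start_i + duration_i).
Compute total resource usage per time slot:
  t=0: active resources = [], total = 0
  t=1: active resources = [1], total = 1
  t=2: active resources = [1], total = 1
  t=3: active resources = [1], total = 1
  t=4: active resources = [1], total = 1
  t=5: active resources = [1], total = 1
  t=6: active resources = [], total = 0
  t=7: active resources = [5], total = 5
  t=8: active resources = [3, 1, 4, 5, 6], total = 19
  t=9: active resources = [3, 1, 4, 5, 6], total = 19
  t=10: active resources = [1, 4, 5, 6], total = 16
  t=11: active resources = [1, 5, 6], total = 12
  t=12: active resources = [1], total = 1
Peak resource demand = 19

19


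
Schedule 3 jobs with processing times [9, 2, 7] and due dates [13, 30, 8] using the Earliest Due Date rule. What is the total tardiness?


Sort by due date (EDD order): [(7, 8), (9, 13), (2, 30)]
Compute completion times and tardiness:
  Job 1: p=7, d=8, C=7, tardiness=max(0,7-8)=0
  Job 2: p=9, d=13, C=16, tardiness=max(0,16-13)=3
  Job 3: p=2, d=30, C=18, tardiness=max(0,18-30)=0
Total tardiness = 3

3


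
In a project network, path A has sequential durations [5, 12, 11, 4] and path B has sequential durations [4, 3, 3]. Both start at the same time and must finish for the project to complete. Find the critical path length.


Path A total = 5 + 12 + 11 + 4 = 32
Path B total = 4 + 3 + 3 = 10
Critical path = longest path = max(32, 10) = 32

32


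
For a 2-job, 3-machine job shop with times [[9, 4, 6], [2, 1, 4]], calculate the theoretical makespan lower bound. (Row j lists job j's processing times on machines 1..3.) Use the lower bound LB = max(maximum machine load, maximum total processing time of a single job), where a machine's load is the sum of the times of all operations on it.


Machine loads:
  Machine 1: 9 + 2 = 11
  Machine 2: 4 + 1 = 5
  Machine 3: 6 + 4 = 10
Max machine load = 11
Job totals:
  Job 1: 19
  Job 2: 7
Max job total = 19
Lower bound = max(11, 19) = 19

19
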